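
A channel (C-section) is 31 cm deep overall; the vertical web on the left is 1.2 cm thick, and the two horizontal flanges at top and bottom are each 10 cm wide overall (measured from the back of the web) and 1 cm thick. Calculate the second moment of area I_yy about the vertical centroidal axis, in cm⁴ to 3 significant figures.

Break the section into simple shapes (no overlaps), measuring from the bottom-left corner of the bounding box.
Web: 1.2 × 31, A = 37.2 cm², x = 0.6 cm, Ī = 4.464 cm⁴.
Top flange (beyond web): 8.8 × 1, A = 8.8 cm², x = 5.6 cm, Ī = 56.789 cm⁴.
Bottom flange (beyond web): 8.8 × 1, A = 8.8 cm², x = 5.6 cm, Ī = 56.789 cm⁴.
Centroid: x̄ = ΣA·x / ΣA = 2.2058 cm.
Transfer each piece to the vertical centroidal axis using Ī + A·d² with d = x − 2.2058:
  web: d = -1.6058 cm → contributes +100.39 cm⁴
  top flange (beyond web): d = 3.3942 cm → contributes +158.17 cm⁴
  bottom flange (beyond web): d = 3.3942 cm → contributes +158.17 cm⁴
Total I = 416.73 cm⁴.

I_yy ≈ 417 cm⁴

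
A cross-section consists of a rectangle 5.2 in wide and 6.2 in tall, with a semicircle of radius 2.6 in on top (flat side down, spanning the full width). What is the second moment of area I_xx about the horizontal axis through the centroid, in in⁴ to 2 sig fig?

Break the section into simple shapes (no overlaps), measuring from the bottom-left corner of the bounding box.
Rectangular body: 5.2 × 6.2, A = 32.24 in², y = 3.1 in, Ī = 103.3 in⁴.
Semicircular cap: semicircle r = 2.6, A = 10.62 in², y = 7.303 in, Ī = 5.016 in⁴.
Centroid: ȳ = ΣA·y / ΣA = 4.141 in.
Transfer each piece to the horizontal axis through the centroid using Ī + A·d² with d = y − 4.141:
  rectangular body: d = -1.041 in → contributes +138.2 in⁴
  semicircular cap: d = 3.162 in → contributes +111.2 in⁴
Total I = 249.4 in⁴.

I_xx ≈ 250 in⁴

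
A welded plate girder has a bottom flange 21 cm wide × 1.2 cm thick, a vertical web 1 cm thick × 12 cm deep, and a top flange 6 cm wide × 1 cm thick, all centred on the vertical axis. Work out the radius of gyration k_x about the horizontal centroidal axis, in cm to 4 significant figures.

k_x ≈ 5.100 cm

Break the section into simple shapes (no overlaps), measuring from the bottom-left corner of the bounding box.
Bottom plate: 21 × 1.2, A = 25.2 cm², y = 0.6 cm, Ī = 3.024 cm⁴.
Web plate: 1 × 12, A = 12 cm², y = 7.2 cm, Ī = 144 cm⁴.
Top plate: 6 × 1, A = 6 cm², y = 13.7 cm, Ī = 0.5 cm⁴.
Centroid: ȳ = ΣA·y / ΣA = 4.25278 cm.
Transfer each piece to the horizontal centroidal axis using Ī + A·d² with d = y − 4.25278:
  bottom plate: d = -3.65278 cm → contributes +339.262 cm⁴
  web plate: d = 2.94722 cm → contributes +248.233 cm⁴
  top plate: d = 9.44722 cm → contributes +536 cm⁴
Total I = 1123.5 cm⁴.
Radius of gyration: k = √(I/A) = √(1123.5 / 43.2) = 5.09969 cm.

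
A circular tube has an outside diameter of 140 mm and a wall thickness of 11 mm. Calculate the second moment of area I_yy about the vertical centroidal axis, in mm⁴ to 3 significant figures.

I_yy ≈ 9.34 × 10⁶ mm⁴

Decompose the section into non-overlapping parts with the origin at the bottom-left of its bounding rectangle.
Outer circle: ⌀140, A = 15 394 mm², x = 70 mm, Ī = 18 857 410 mm⁴.
Bore (subtracted): ⌀118, A = 10 936 mm², x = 70 mm, Ī = 9 516 953 mm⁴.
By symmetry the centroid is at mid-width, x̄ = 70 mm.
All pieces are centred on the vertical centroidal axis, so I = ΣĪ (holes subtracted) = 9 340 457 mm⁴.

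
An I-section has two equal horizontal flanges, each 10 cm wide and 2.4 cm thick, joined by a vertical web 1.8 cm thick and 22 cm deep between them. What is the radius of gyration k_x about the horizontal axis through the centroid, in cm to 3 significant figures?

Split into non-overlapping primitives; take the origin at the lower-left of the bounding box.
Bottom flange: 10 × 2.4, A = 24 cm², y = 1.2 cm, Ī = 11.52 cm⁴.
Web: 1.8 × 22, A = 39.6 cm², y = 13.4 cm, Ī = 1597.2 cm⁴.
Top flange: 10 × 2.4, A = 24 cm², y = 25.6 cm, Ī = 11.52 cm⁴.
By symmetry the centroid is at mid-height, ȳ = 13.4 cm.
Transfer each piece to the horizontal axis through the centroid using Ī + A·d² with d = y − 13.4:
  bottom flange: d = -12.2 cm → contributes +3583.7 cm⁴
  web: d = 0 cm → contributes +1597.2 cm⁴
  top flange: d = 12.2 cm → contributes +3583.7 cm⁴
Total I = 8764.6 cm⁴.
Radius of gyration: k = √(I/A) = √(8764.6 / 87.6) = 10.003 cm.

k_x ≈ 10.0 cm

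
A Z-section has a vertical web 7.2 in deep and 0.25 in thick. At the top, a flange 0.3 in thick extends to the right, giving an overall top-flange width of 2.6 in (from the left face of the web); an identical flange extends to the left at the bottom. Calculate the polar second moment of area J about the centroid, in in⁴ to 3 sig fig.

Split into non-overlapping primitives; take the origin at the lower-left of the bounding box.
Web: 0.25 × 7.2, A = 1.8 in², y = 3.6 in, Ī = 7.776 in⁴.
Top flange (beyond web): 2.35 × 0.3, A = 0.705 in², y = 7.05 in, Ī = 0.0052875 in⁴.
Bottom flange (beyond web): 2.35 × 0.3, A = 0.705 in², y = 0.15 in, Ī = 0.0052875 in⁴.
Centroid: ȳ = ΣA·y / ΣA = 3.6 in.
Transfer each piece to the centroidal x-axis using Ī + A·d² with d = y − 3.6:
  web: d = 0 in → contributes +7.776 in⁴
  top flange (beyond web): d = 3.45 in → contributes +8.3966 in⁴
  bottom flange (beyond web): d = -3.45 in → contributes +8.3966 in⁴
Total I = 24.569 in⁴.
For the y-axis: x̄ = 2.475 in.
Repeating about the centroidal y-axis gives I_y = 3.0412 in⁴.
Polar second moment: J = I_x + I_y = 27.61 in⁴.

J ≈ 27.6 in⁴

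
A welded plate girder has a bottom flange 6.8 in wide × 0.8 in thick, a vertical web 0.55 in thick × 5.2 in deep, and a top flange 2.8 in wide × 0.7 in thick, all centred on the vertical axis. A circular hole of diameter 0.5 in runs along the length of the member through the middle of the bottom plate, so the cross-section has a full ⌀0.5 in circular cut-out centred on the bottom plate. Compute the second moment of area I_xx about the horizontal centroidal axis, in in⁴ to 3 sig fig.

I_xx ≈ 61.2 in⁴

Break the section into simple shapes (no overlaps), measuring from the bottom-left corner of the bounding box.
Bottom plate: 6.8 × 0.8, A = 5.44 in², y = 0.4 in, Ī = 0.29013 in⁴.
Web plate: 0.55 × 5.2, A = 2.86 in², y = 3.4 in, Ī = 6.4445 in⁴.
Top plate: 2.8 × 0.7, A = 1.96 in², y = 6.35 in, Ī = 0.080033 in⁴.
Hole (subtracted): ⌀0.5, A = 0.19635 in², y = 0.4 in, Ī = 0.003068 in⁴.
Centroid: ȳ = ΣA·y / ΣA = 2.4114 in.
Transfer each piece to the horizontal centroidal axis using Ī + A·d² with d = y − 2.4114:
  bottom plate: d = -2.0114 in → contributes +22.299 in⁴
  web plate: d = 0.9886 in → contributes +9.2397 in⁴
  top plate: d = 3.9386 in → contributes +30.485 in⁴
  hole: d = -2.0114 in → contributes −0.79744 in⁴
Total I = 61.226 in⁴.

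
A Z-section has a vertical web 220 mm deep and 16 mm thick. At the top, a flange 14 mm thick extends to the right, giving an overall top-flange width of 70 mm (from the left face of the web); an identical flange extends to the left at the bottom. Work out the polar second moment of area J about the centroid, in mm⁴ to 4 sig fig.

J ≈ 3.256 × 10⁷ mm⁴

Break the section into simple shapes (no overlaps), measuring from the bottom-left corner of the bounding box.
Web: 16 × 220, A = 3 520 mm², y = 110 mm, Ī = 14 197 333 mm⁴.
Top flange (beyond web): 54 × 14, A = 756 mm², y = 213 mm, Ī = 12 348 mm⁴.
Bottom flange (beyond web): 54 × 14, A = 756 mm², y = 7 mm, Ī = 12 348 mm⁴.
Centroid: ȳ = ΣA·y / ΣA = 110 mm.
Transfer each piece to the centroidal x-axis using Ī + A·d² with d = y − 110:
  web: d = 0 mm → contributes +14 197 333 mm⁴
  top flange (beyond web): d = 103 mm → contributes +8 032 752 mm⁴
  bottom flange (beyond web): d = -103 mm → contributes +8 032 752 mm⁴
Total I = 30 262 837 mm⁴.
For the y-axis: x̄ = 62 mm.
Repeating about the centroidal y-axis gives I_y = 2 294 709 mm⁴.
Polar second moment: J = I_x + I_y = 32 557 547 mm⁴.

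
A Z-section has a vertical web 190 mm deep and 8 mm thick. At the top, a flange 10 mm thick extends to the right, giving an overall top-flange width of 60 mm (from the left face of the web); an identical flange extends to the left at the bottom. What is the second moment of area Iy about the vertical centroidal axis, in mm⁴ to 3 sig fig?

Iy ≈ 1.18 × 10⁶ mm⁴

Break the section into simple shapes (no overlaps), measuring from the bottom-left corner of the bounding box.
Web: 8 × 190, A = 1 520 mm², x = 56 mm, Ī = 8106.7 mm⁴.
Top flange (beyond web): 52 × 10, A = 520 mm², x = 86 mm, Ī = 117 173 mm⁴.
Bottom flange (beyond web): 52 × 10, A = 520 mm², x = 26 mm, Ī = 117 173 mm⁴.
Centroid: x̄ = ΣA·x / ΣA = 56 mm.
Transfer each piece to the vertical centroidal axis using Ī + A·d² with d = x − 56:
  web: d = 0 mm → contributes +8106.7 mm⁴
  top flange (beyond web): d = 30 mm → contributes +585 173 mm⁴
  bottom flange (beyond web): d = -30 mm → contributes +585 173 mm⁴
Total I = 1 178 453 mm⁴.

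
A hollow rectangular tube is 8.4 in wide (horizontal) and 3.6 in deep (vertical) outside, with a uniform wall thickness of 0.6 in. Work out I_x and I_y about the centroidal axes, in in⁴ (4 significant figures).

I_x ≈ 24.36 in⁴, I_y ≈ 103.2 in⁴

Split into non-overlapping primitives; take the origin at the lower-left of the bounding box.
Outer rectangle: 8.4 × 3.6, A = 30.24 in², y = 1.8 in, Ī = 32.6592 in⁴.
Inner void (subtracted): 7.2 × 2.4, A = 17.28 in², y = 1.8 in, Ī = 8.2944 in⁴.
By symmetry the centroid is at mid-height, ȳ = 1.8 in.
All pieces are centred on the centroidal x-axis, so I = ΣĪ (holes subtracted) = 24.3648 in⁴.
Repeating about the centroidal y-axis gives I_y = 103.162 in⁴.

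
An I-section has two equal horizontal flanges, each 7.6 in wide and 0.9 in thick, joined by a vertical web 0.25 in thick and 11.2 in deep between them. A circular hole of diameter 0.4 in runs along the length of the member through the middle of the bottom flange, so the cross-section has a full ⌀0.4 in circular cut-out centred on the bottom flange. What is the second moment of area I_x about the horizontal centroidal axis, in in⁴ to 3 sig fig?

I_x ≈ 526 in⁴

Treat the section as a set of non-overlapping primitives; coordinates are from the bounding-box lower-left.
Bottom flange: 7.6 × 0.9, A = 6.84 in², y = 0.45 in, Ī = 0.4617 in⁴.
Web: 0.25 × 11.2, A = 2.8 in², y = 6.5 in, Ī = 29.269 in⁴.
Top flange: 7.6 × 0.9, A = 6.84 in², y = 12.55 in, Ī = 0.4617 in⁴.
Hole (subtracted): ⌀0.4, A = 0.12566 in², y = 0.45 in, Ī = 0.0012566 in⁴.
Centroid: ȳ = ΣA·y / ΣA = 6.5465 in.
Transfer each piece to the horizontal centroidal axis using Ī + A·d² with d = y − 6.5465:
  bottom flange: d = -6.0965 in → contributes +254.69 in⁴
  web: d = -0.046487 in → contributes +29.275 in⁴
  top flange: d = 6.0035 in → contributes +246.99 in⁴
  hole: d = -6.0965 in → contributes −4.6718 in⁴
Total I = 526.28 in⁴.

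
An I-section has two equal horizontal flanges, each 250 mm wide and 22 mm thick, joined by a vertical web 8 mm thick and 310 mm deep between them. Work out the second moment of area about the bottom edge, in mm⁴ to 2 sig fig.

Decompose the section into non-overlapping parts with the origin at the bottom-left of its bounding rectangle.
Bottom flange: 250 × 22, A = 5 500 mm², y = 11 mm, Ī = 221 833 mm⁴.
Web: 8 × 310, A = 2 480 mm², y = 177 mm, Ī = 19 860 667 mm⁴.
Top flange: 250 × 22, A = 5 500 mm², y = 343 mm, Ī = 221 833 mm⁴.
Transfer each piece to a horizontal axis along the bottom face using Ī + A·d² with d = y − 0:
  bottom flange: d = 11 mm → contributes +887 333 mm⁴
  web: d = 177 mm → contributes +97 556 587 mm⁴
  top flange: d = 343 mm → contributes +647 291 333 mm⁴
Total I = 745 735 253 mm⁴.

I_base ≈ 7.5 × 10⁸ mm⁴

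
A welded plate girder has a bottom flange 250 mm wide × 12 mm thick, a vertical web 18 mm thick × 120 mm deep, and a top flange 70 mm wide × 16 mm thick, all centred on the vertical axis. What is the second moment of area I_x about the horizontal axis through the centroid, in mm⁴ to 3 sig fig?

Split into non-overlapping primitives; take the origin at the lower-left of the bounding box.
Bottom plate: 250 × 12, A = 3 000 mm², y = 6 mm, Ī = 36 000 mm⁴.
Web plate: 18 × 120, A = 2 160 mm², y = 72 mm, Ī = 2 592 000 mm⁴.
Top plate: 70 × 16, A = 1 120 mm², y = 140 mm, Ī = 23 893 mm⁴.
Centroid: ȳ = ΣA·y / ΣA = 52.599 mm.
Transfer each piece to the horizontal axis through the centroid using Ī + A·d² with d = y − 52.599:
  bottom plate: d = -46.599 mm → contributes +6 550 324 mm⁴
  web plate: d = 19.401 mm → contributes +3 405 044 mm⁴
  top plate: d = 87.401 mm → contributes +8 579 554 mm⁴
Total I = 18 534 922 mm⁴.

I_x ≈ 1.85 × 10⁷ mm⁴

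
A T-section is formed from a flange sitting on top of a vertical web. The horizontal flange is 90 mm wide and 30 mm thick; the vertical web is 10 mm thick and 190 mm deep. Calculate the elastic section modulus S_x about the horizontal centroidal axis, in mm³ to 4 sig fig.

Split into non-overlapping primitives; take the origin at the lower-left of the bounding box.
Flange: 90 × 30, A = 2 700 mm², y = 205 mm, Ī = 202 500 mm⁴.
Web: 10 × 190, A = 1 900 mm², y = 95 mm, Ī = 5 715 833 mm⁴.
Centroid: ȳ = ΣA·y / ΣA = 159.565 mm.
Transfer each piece to the horizontal centroidal axis using Ī + A·d² with d = y − 159.565:
  flange: d = 45.4348 mm → contributes +5 776 163 mm⁴
  web: d = -64.5652 mm → contributes +13 636 301 mm⁴
Total I = 19 412 464 mm⁴.
Extreme fibre distance c = 159.565 mm; S = I/c = 121 658 mm³.

S_x ≈ 1.217 × 10⁵ mm³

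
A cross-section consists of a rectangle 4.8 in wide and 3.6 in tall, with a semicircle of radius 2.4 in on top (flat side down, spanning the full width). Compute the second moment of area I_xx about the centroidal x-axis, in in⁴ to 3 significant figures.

Split into non-overlapping primitives; take the origin at the lower-left of the bounding box.
Rectangular body: 4.8 × 3.6, A = 17.28 in², y = 1.8 in, Ī = 18.662 in⁴.
Semicircular cap: semicircle r = 2.4, A = 9.0478 in², y = 4.6186 in, Ī = 3.6415 in⁴.
Centroid: ȳ = ΣA·y / ΣA = 2.7686 in.
Transfer each piece to the centroidal x-axis using Ī + A·d² with d = y − 2.7686:
  rectangular body: d = -0.96864 in → contributes +34.875 in⁴
  semicircular cap: d = 1.85 in → contributes +34.606 in⁴
Total I = 69.481 in⁴.

I_xx ≈ 69.5 in⁴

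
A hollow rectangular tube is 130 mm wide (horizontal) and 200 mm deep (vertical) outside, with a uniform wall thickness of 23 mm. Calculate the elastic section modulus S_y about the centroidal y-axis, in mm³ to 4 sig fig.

Decompose the section into non-overlapping parts with the origin at the bottom-left of its bounding rectangle.
Outer rectangle: 130 × 200, A = 26 000 mm², x = 65 mm, Ī = 36 616 667 mm⁴.
Inner void (subtracted): 84 × 154, A = 12 936 mm², x = 65 mm, Ī = 7 606 368 mm⁴.
By symmetry the centroid is at mid-width, x̄ = 65 mm.
All pieces are centred on the centroidal y-axis, so I = ΣĪ (holes subtracted) = 29 010 299 mm⁴.
Extreme fibre distance c = 65 mm; S = I/c = 446 312 mm³.

S_y ≈ 4.463 × 10⁵ mm³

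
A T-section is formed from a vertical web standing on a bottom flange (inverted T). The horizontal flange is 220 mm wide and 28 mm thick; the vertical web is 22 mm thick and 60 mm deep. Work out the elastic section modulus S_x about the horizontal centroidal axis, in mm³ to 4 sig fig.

Treat the section as a set of non-overlapping primitives; coordinates are from the bounding-box lower-left.
Flange: 220 × 28, A = 6 160 mm², y = 14 mm, Ī = 402 453 mm⁴.
Web: 22 × 60, A = 1 320 mm², y = 58 mm, Ī = 396 000 mm⁴.
Centroid: ȳ = ΣA·y / ΣA = 21.7647 mm.
Transfer each piece to the horizontal centroidal axis using Ī + A·d² with d = y − 21.7647:
  flange: d = -7.76471 mm → contributes +773 844 mm⁴
  web: d = 36.2353 mm → contributes +2 129 155 mm⁴
Total I = 2 902 999 mm⁴.
Extreme fibre distance c = 66.2353 mm; S = I/c = 43828.6 mm³.

S_x ≈ 4.383 × 10⁴ mm³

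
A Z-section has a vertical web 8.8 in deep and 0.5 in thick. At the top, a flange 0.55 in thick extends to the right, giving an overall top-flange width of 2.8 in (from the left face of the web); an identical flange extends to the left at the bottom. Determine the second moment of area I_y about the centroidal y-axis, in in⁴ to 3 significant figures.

Split into non-overlapping primitives; take the origin at the lower-left of the bounding box.
Web: 0.5 × 8.8, A = 4.4 in², x = 2.55 in, Ī = 0.091667 in⁴.
Top flange (beyond web): 2.3 × 0.55, A = 1.265 in², x = 3.95 in, Ī = 0.55765 in⁴.
Bottom flange (beyond web): 2.3 × 0.55, A = 1.265 in², x = 1.15 in, Ī = 0.55765 in⁴.
Centroid: x̄ = ΣA·x / ΣA = 2.55 in.
Transfer each piece to the centroidal y-axis using Ī + A·d² with d = x − 2.55:
  web: d = 0 in → contributes +0.091667 in⁴
  top flange (beyond web): d = 1.4 in → contributes +3.0371 in⁴
  bottom flange (beyond web): d = -1.4 in → contributes +3.0371 in⁴
Total I = 6.1658 in⁴.

I_y ≈ 6.17 in⁴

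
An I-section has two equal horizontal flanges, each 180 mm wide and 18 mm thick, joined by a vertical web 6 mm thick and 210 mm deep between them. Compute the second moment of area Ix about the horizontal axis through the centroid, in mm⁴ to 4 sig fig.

Treat the section as a set of non-overlapping primitives; coordinates are from the bounding-box lower-left.
Bottom flange: 180 × 18, A = 3 240 mm², y = 9 mm, Ī = 87 480 mm⁴.
Web: 6 × 210, A = 1 260 mm², y = 123 mm, Ī = 4 630 500 mm⁴.
Top flange: 180 × 18, A = 3 240 mm², y = 237 mm, Ī = 87 480 mm⁴.
By symmetry the centroid is at mid-height, ȳ = 123 mm.
Transfer each piece to the horizontal axis through the centroid using Ī + A·d² with d = y − 123:
  bottom flange: d = -114 mm → contributes +42 194 520 mm⁴
  web: d = 0 mm → contributes +4 630 500 mm⁴
  top flange: d = 114 mm → contributes +42 194 520 mm⁴
Total I = 89 019 540 mm⁴.

Ix ≈ 8.902 × 10⁷ mm⁴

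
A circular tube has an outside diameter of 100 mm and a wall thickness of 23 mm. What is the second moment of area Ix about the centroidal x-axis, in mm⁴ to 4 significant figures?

Ix ≈ 4.491 × 10⁶ mm⁴

Split into non-overlapping primitives; take the origin at the lower-left of the bounding box.
Outer circle: ⌀100, A = 7853.98 mm², y = 50 mm, Ī = 4 908 739 mm⁴.
Bore (subtracted): ⌀54, A = 2290.22 mm², y = 50 mm, Ī = 417 393 mm⁴.
By symmetry the centroid is at mid-height, ȳ = 50 mm.
All pieces are centred on the centroidal x-axis, so I = ΣĪ (holes subtracted) = 4 491 346 mm⁴.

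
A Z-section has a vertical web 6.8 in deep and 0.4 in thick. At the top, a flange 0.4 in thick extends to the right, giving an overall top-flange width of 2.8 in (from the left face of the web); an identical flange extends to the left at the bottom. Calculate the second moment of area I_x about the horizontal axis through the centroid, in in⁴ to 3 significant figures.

I_x ≈ 30.2 in⁴

Treat the section as a set of non-overlapping primitives; coordinates are from the bounding-box lower-left.
Web: 0.4 × 6.8, A = 2.72 in², y = 3.4 in, Ī = 10.481 in⁴.
Top flange (beyond web): 2.4 × 0.4, A = 0.96 in², y = 6.6 in, Ī = 0.0128 in⁴.
Bottom flange (beyond web): 2.4 × 0.4, A = 0.96 in², y = 0.2 in, Ī = 0.0128 in⁴.
Centroid: ȳ = ΣA·y / ΣA = 3.4 in.
Transfer each piece to the horizontal axis through the centroid using Ī + A·d² with d = y − 3.4:
  web: d = 0 in → contributes +10.481 in⁴
  top flange (beyond web): d = 3.2 in → contributes +9.8432 in⁴
  bottom flange (beyond web): d = -3.2 in → contributes +9.8432 in⁴
Total I = 30.167 in⁴.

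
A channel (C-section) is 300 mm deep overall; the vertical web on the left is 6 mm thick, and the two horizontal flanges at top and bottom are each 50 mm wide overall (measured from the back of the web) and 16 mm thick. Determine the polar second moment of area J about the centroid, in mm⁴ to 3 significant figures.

Treat the section as a set of non-overlapping primitives; coordinates are from the bounding-box lower-left.
Web: 6 × 300, A = 1 800 mm², y = 150 mm, Ī = 13 500 000 mm⁴.
Top flange (beyond web): 44 × 16, A = 704 mm², y = 292 mm, Ī = 15 019 mm⁴.
Bottom flange (beyond web): 44 × 16, A = 704 mm², y = 8 mm, Ī = 15 019 mm⁴.
By symmetry the centroid is at mid-height, ȳ = 150 mm.
Transfer each piece to the centroidal x-axis using Ī + A·d² with d = y − 150:
  web: d = 0 mm → contributes +13 500 000 mm⁴
  top flange (beyond web): d = 142 mm → contributes +14 210 475 mm⁴
  bottom flange (beyond web): d = -142 mm → contributes +14 210 475 mm⁴
Total I = 41 920 949 mm⁴.
For the y-axis: x̄ = 13.973 mm.
Repeating about the centroidal y-axis gives I_y = 726 323 mm⁴.
Polar second moment: J = I_x + I_y = 42 647 272 mm⁴.

J ≈ 4.26 × 10⁷ mm⁴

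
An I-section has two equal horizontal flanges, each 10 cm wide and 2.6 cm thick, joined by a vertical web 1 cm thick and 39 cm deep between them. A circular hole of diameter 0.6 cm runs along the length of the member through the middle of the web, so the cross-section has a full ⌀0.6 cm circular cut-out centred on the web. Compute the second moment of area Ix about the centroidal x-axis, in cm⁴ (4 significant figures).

Ix ≈ 2.747 × 10⁴ cm⁴

Split into non-overlapping primitives; take the origin at the lower-left of the bounding box.
Bottom flange: 10 × 2.6, A = 26 cm², y = 1.3 cm, Ī = 14.6467 cm⁴.
Web: 1 × 39, A = 39 cm², y = 22.1 cm, Ī = 4943.25 cm⁴.
Top flange: 10 × 2.6, A = 26 cm², y = 42.9 cm, Ī = 14.6467 cm⁴.
Hole (subtracted): ⌀0.6, A = 0.282743 cm², y = 22.1 cm, Ī = 0.00636173 cm⁴.
By symmetry the centroid is at mid-height, ȳ = 22.1 cm.
Transfer each piece to the centroidal x-axis using Ī + A·d² with d = y − 22.1:
  bottom flange: d = -20.8 cm → contributes +11263.3 cm⁴
  web: d = 0 cm → contributes +4943.25 cm⁴
  top flange: d = 20.8 cm → contributes +11263.3 cm⁴
  hole: d = 0 cm → contributes −0.00636173 cm⁴
Total I = 27469.8 cm⁴.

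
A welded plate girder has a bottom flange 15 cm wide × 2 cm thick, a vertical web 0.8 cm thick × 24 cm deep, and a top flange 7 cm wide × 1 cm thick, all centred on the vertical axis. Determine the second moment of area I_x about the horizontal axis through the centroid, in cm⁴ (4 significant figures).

Treat the section as a set of non-overlapping primitives; coordinates are from the bounding-box lower-left.
Bottom plate: 15 × 2, A = 30 cm², y = 1 cm, Ī = 10 cm⁴.
Web plate: 0.8 × 24, A = 19.2 cm², y = 14 cm, Ī = 921.6 cm⁴.
Top plate: 7 × 1, A = 7 cm², y = 26.5 cm, Ī = 0.583333 cm⁴.
Centroid: ȳ = ΣA·y / ΣA = 8.61744 cm.
Transfer each piece to the horizontal axis through the centroid using Ī + A·d² with d = y − 8.61744:
  bottom plate: d = -7.61744 cm → contributes +1750.76 cm⁴
  web plate: d = 5.38256 cm → contributes +1477.86 cm⁴
  top plate: d = 17.8826 cm → contributes +2239.09 cm⁴
Total I = 5467.71 cm⁴.

I_x ≈ 5468 cm⁴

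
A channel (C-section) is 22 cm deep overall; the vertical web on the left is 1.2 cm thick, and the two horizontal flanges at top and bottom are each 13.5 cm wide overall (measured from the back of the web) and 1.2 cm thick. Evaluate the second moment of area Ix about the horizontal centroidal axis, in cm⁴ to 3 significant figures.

Ix ≈ 4260 cm⁴

Treat the section as a set of non-overlapping primitives; coordinates are from the bounding-box lower-left.
Web: 1.2 × 22, A = 26.4 cm², y = 11 cm, Ī = 1064.8 cm⁴.
Top flange (beyond web): 12.3 × 1.2, A = 14.76 cm², y = 21.4 cm, Ī = 1.7712 cm⁴.
Bottom flange (beyond web): 12.3 × 1.2, A = 14.76 cm², y = 0.6 cm, Ī = 1.7712 cm⁴.
By symmetry the centroid is at mid-height, ȳ = 11 cm.
Transfer each piece to the horizontal centroidal axis using Ī + A·d² with d = y − 11:
  web: d = 0 cm → contributes +1064.8 cm⁴
  top flange (beyond web): d = 10.4 cm → contributes +1598.2 cm⁴
  bottom flange (beyond web): d = -10.4 cm → contributes +1598.2 cm⁴
Total I = 4261.2 cm⁴.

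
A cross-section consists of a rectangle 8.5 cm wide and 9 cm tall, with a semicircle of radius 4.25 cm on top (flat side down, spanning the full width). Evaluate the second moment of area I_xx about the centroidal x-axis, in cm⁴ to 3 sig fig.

Decompose the section into non-overlapping parts with the origin at the bottom-left of its bounding rectangle.
Rectangular body: 8.5 × 9, A = 76.5 cm², y = 4.5 cm, Ī = 516.38 cm⁴.
Semicircular cap: semicircle r = 4.25, A = 28.373 cm², y = 10.804 cm, Ī = 35.809 cm⁴.
Centroid: ȳ = ΣA·y / ΣA = 6.2054 cm.
Transfer each piece to the centroidal x-axis using Ī + A·d² with d = y − 6.2054:
  rectangular body: d = -1.7054 cm → contributes +738.88 cm⁴
  semicircular cap: d = 4.5983 cm → contributes +635.73 cm⁴
Total I = 1374.6 cm⁴.

I_xx ≈ 1370 cm⁴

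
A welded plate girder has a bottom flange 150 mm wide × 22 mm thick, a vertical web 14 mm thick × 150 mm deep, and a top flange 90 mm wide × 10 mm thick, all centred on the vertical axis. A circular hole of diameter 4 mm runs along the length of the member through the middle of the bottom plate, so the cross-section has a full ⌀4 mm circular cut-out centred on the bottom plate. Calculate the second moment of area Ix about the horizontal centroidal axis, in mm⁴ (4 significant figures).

Break the section into simple shapes (no overlaps), measuring from the bottom-left corner of the bounding box.
Bottom plate: 150 × 22, A = 3 300 mm², y = 11 mm, Ī = 133 100 mm⁴.
Web plate: 14 × 150, A = 2 100 mm², y = 97 mm, Ī = 3 937 500 mm⁴.
Top plate: 90 × 10, A = 900 mm², y = 177 mm, Ī = 7 500 mm⁴.
Hole (subtracted): ⌀4, A = 12.5664 mm², y = 11 mm, Ī = 12.5664 mm⁴.
Centroid: ȳ = ΣA·y / ΣA = 63.4856 mm.
Transfer each piece to the horizontal centroidal axis using Ī + A·d² with d = y − 63.4856:
  bottom plate: d = -52.4856 mm → contributes +9 223 751 mm⁴
  web plate: d = 33.5144 mm → contributes +6 296 245 mm⁴
  top plate: d = 113.514 mm → contributes +11 604 458 mm⁴
  hole: d = -52.4856 mm → contributes −34629.7 mm⁴
Total I = 27 089 825 mm⁴.

Ix ≈ 2.709 × 10⁷ mm⁴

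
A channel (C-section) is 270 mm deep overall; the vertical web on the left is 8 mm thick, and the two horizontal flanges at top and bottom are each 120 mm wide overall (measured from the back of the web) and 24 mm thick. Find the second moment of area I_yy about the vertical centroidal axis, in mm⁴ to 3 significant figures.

Split into non-overlapping primitives; take the origin at the lower-left of the bounding box.
Web: 8 × 270, A = 2 160 mm², x = 4 mm, Ī = 11 520 mm⁴.
Top flange (beyond web): 112 × 24, A = 2 688 mm², x = 64 mm, Ī = 2 809 856 mm⁴.
Bottom flange (beyond web): 112 × 24, A = 2 688 mm², x = 64 mm, Ī = 2 809 856 mm⁴.
Centroid: x̄ = ΣA·x / ΣA = 46.803 mm.
Transfer each piece to the vertical centroidal axis using Ī + A·d² with d = x − 46.803:
  web: d = -42.803 mm → contributes +3 968 765 mm⁴
  top flange (beyond web): d = 17.197 mm → contributes +3 604 838 mm⁴
  bottom flange (beyond web): d = 17.197 mm → contributes +3 604 838 mm⁴
Total I = 11 178 442 mm⁴.

I_yy ≈ 1.12 × 10⁷ mm⁴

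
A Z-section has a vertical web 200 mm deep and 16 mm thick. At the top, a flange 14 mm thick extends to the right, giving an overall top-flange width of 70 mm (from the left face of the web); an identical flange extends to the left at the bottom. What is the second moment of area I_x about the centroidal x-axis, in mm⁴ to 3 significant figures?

I_x ≈ 2.38 × 10⁷ mm⁴

Treat the section as a set of non-overlapping primitives; coordinates are from the bounding-box lower-left.
Web: 16 × 200, A = 3 200 mm², y = 100 mm, Ī = 10 666 667 mm⁴.
Top flange (beyond web): 54 × 14, A = 756 mm², y = 193 mm, Ī = 12 348 mm⁴.
Bottom flange (beyond web): 54 × 14, A = 756 mm², y = 7 mm, Ī = 12 348 mm⁴.
Centroid: ȳ = ΣA·y / ΣA = 100 mm.
Transfer each piece to the centroidal x-axis using Ī + A·d² with d = y − 100:
  web: d = 0 mm → contributes +10 666 667 mm⁴
  top flange (beyond web): d = 93 mm → contributes +6 550 992 mm⁴
  bottom flange (beyond web): d = -93 mm → contributes +6 550 992 mm⁴
Total I = 23 768 651 mm⁴.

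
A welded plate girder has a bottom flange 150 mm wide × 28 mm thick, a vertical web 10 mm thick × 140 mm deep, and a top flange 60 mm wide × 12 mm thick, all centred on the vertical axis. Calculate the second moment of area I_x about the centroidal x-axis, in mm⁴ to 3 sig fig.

Treat the section as a set of non-overlapping primitives; coordinates are from the bounding-box lower-left.
Bottom plate: 150 × 28, A = 4 200 mm², y = 14 mm, Ī = 274 400 mm⁴.
Web plate: 10 × 140, A = 1 400 mm², y = 98 mm, Ī = 2 286 667 mm⁴.
Top plate: 60 × 12, A = 720 mm², y = 174 mm, Ī = 8 640 mm⁴.
Centroid: ȳ = ΣA·y / ΣA = 50.835 mm.
Transfer each piece to the centroidal x-axis using Ī + A·d² with d = y − 50.835:
  bottom plate: d = -36.835 mm → contributes +5 973 169 mm⁴
  web plate: d = 47.165 mm → contributes +5 400 960 mm⁴
  top plate: d = 123.16 mm → contributes +10 930 686 mm⁴
Total I = 22 304 816 mm⁴.

I_x ≈ 2.23 × 10⁷ mm⁴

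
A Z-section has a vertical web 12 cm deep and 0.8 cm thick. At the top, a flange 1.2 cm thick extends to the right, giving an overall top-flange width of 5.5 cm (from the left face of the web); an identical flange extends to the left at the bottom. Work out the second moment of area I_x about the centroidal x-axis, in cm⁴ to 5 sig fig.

Break the section into simple shapes (no overlaps), measuring from the bottom-left corner of the bounding box.
Web: 0.8 × 12, A = 9.6 cm², y = 6 cm, Ī = 115.2 cm⁴.
Top flange (beyond web): 4.7 × 1.2, A = 5.64 cm², y = 11.4 cm, Ī = 0.6768 cm⁴.
Bottom flange (beyond web): 4.7 × 1.2, A = 5.64 cm², y = 0.6 cm, Ī = 0.6768 cm⁴.
Centroid: ȳ = ΣA·y / ΣA = 6 cm.
Transfer each piece to the centroidal x-axis using Ī + A·d² with d = y − 6:
  web: d = 0 cm → contributes +115.2 cm⁴
  top flange (beyond web): d = 5.4 cm → contributes +165.1392 cm⁴
  bottom flange (beyond web): d = -5.4 cm → contributes +165.1392 cm⁴
Total I = 445.4784 cm⁴.

I_x ≈ 445.48 cm⁴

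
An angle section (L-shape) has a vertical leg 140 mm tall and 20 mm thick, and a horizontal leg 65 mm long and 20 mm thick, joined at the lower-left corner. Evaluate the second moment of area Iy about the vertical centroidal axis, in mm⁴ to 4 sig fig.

Treat the section as a set of non-overlapping primitives; coordinates are from the bounding-box lower-left.
Vertical leg: 20 × 140, A = 2 800 mm², x = 10 mm, Ī = 93333.3 mm⁴.
Horizontal leg (remainder): 45 × 20, A = 900 mm², x = 42.5 mm, Ī = 151 875 mm⁴.
Centroid: x̄ = ΣA·x / ΣA = 17.9054 mm.
Transfer each piece to the vertical centroidal axis using Ī + A·d² with d = x − 17.9054:
  vertical leg: d = -7.90541 mm → contributes +268 321 mm⁴
  horizontal leg (remainder): d = 24.5946 mm → contributes +696 280 mm⁴
Total I = 964 600 mm⁴.

Iy ≈ 9.646 × 10⁵ mm⁴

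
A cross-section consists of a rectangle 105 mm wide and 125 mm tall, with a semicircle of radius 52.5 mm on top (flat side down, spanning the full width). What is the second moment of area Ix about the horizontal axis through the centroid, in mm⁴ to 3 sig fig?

Ix ≈ 4.13 × 10⁷ mm⁴

Treat the section as a set of non-overlapping primitives; coordinates are from the bounding-box lower-left.
Rectangular body: 105 × 125, A = 13 125 mm², y = 62.5 mm, Ī = 17 089 844 mm⁴.
Semicircular cap: semicircle r = 52.5, A = 4329.5 mm², y = 147.28 mm, Ī = 833 814 mm⁴.
Centroid: ȳ = ΣA·y / ΣA = 83.53 mm.
Transfer each piece to the horizontal axis through the centroid using Ī + A·d² with d = y − 83.53:
  rectangular body: d = -21.03 mm → contributes +22 894 350 mm⁴
  semicircular cap: d = 63.752 mm → contributes +18 430 305 mm⁴
Total I = 41 324 655 mm⁴.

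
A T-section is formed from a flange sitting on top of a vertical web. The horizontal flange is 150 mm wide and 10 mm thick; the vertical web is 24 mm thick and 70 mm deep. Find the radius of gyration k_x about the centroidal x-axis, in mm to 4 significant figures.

k_x ≈ 24.87 mm

Split into non-overlapping primitives; take the origin at the lower-left of the bounding box.
Flange: 150 × 10, A = 1 500 mm², y = 75 mm, Ī = 12 500 mm⁴.
Web: 24 × 70, A = 1 680 mm², y = 35 mm, Ī = 686 000 mm⁴.
Centroid: ȳ = ΣA·y / ΣA = 53.8679 mm.
Transfer each piece to the centroidal x-axis using Ī + A·d² with d = y − 53.8679:
  flange: d = 21.1321 mm → contributes +682 347 mm⁴
  web: d = -18.8679 mm → contributes +1 284 078 mm⁴
Total I = 1 966 425 mm⁴.
Radius of gyration: k = √(I/A) = √(1 966 425 / 3 180) = 24.8671 mm.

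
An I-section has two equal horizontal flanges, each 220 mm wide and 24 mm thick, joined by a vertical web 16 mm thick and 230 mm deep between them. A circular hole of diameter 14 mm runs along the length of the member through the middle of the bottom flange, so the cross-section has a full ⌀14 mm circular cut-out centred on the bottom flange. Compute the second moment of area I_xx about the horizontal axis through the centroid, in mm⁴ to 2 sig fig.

Treat the section as a set of non-overlapping primitives; coordinates are from the bounding-box lower-left.
Bottom flange: 220 × 24, A = 5 280 mm², y = 12 mm, Ī = 253 440 mm⁴.
Web: 16 × 230, A = 3 680 mm², y = 139 mm, Ī = 16 222 667 mm⁴.
Top flange: 220 × 24, A = 5 280 mm², y = 266 mm, Ī = 253 440 mm⁴.
Hole (subtracted): ⌀14, A = 153.9 mm², y = 12 mm, Ī = 1 886 mm⁴.
Centroid: ȳ = ΣA·y / ΣA = 140.4 mm.
Transfer each piece to the horizontal axis through the centroid using Ī + A·d² with d = y − 140.4:
  bottom flange: d = -128.4 mm → contributes +87 286 079 mm⁴
  web: d = -1.388 mm → contributes +16 229 755 mm⁴
  top flange: d = 125.6 mm → contributes +83 563 382 mm⁴
  hole: d = -128.4 mm → contributes −2 539 316 mm⁴
Total I = 184 539 901 mm⁴.

I_xx ≈ 1.8 × 10⁸ mm⁴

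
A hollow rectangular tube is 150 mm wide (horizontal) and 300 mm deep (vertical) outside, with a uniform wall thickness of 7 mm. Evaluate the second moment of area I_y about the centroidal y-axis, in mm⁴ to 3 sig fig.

Treat the section as a set of non-overlapping primitives; coordinates are from the bounding-box lower-left.
Outer rectangle: 150 × 300, A = 45 000 mm², x = 75 mm, Ī = 84 375 000 mm⁴.
Inner void (subtracted): 136 × 286, A = 38 896 mm², x = 75 mm, Ī = 59 951 701 mm⁴.
By symmetry the centroid is at mid-width, x̄ = 75 mm.
All pieces are centred on the centroidal y-axis, so I = ΣĪ (holes subtracted) = 24 423 299 mm⁴.

I_y ≈ 2.44 × 10⁷ mm⁴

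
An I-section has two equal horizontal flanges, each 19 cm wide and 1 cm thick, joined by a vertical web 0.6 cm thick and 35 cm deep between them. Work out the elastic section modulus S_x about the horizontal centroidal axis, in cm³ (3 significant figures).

S_x ≈ 782 cm³

Treat the section as a set of non-overlapping primitives; coordinates are from the bounding-box lower-left.
Bottom flange: 19 × 1, A = 19 cm², y = 0.5 cm, Ī = 1.5833 cm⁴.
Web: 0.6 × 35, A = 21 cm², y = 18.5 cm, Ī = 2143.8 cm⁴.
Top flange: 19 × 1, A = 19 cm², y = 36.5 cm, Ī = 1.5833 cm⁴.
By symmetry the centroid is at mid-height, ȳ = 18.5 cm.
Transfer each piece to the horizontal centroidal axis using Ī + A·d² with d = y − 18.5:
  bottom flange: d = -18 cm → contributes +6157.6 cm⁴
  web: d = 0 cm → contributes +2143.8 cm⁴
  top flange: d = 18 cm → contributes +6157.6 cm⁴
Total I = 14 459 cm⁴.
Extreme fibre distance c = 18.5 cm; S = I/c = 781.56 cm³.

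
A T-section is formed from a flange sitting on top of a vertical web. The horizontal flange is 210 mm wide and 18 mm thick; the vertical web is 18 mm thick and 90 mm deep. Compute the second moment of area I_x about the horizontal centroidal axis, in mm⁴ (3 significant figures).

I_x ≈ 4.50 × 10⁶ mm⁴

Break the section into simple shapes (no overlaps), measuring from the bottom-left corner of the bounding box.
Flange: 210 × 18, A = 3 780 mm², y = 99 mm, Ī = 102 060 mm⁴.
Web: 18 × 90, A = 1 620 mm², y = 45 mm, Ī = 1 093 500 mm⁴.
Centroid: ȳ = ΣA·y / ΣA = 82.8 mm.
Transfer each piece to the horizontal centroidal axis using Ī + A·d² with d = y − 82.8:
  flange: d = 16.2 mm → contributes +1 094 083 mm⁴
  web: d = -37.8 mm → contributes +3 408 221 mm⁴
Total I = 4 502 304 mm⁴.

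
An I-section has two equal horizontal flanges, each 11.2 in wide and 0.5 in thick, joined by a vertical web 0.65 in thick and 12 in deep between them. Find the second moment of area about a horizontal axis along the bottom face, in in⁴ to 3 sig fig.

Break the section into simple shapes (no overlaps), measuring from the bottom-left corner of the bounding box.
Bottom flange: 11.2 × 0.5, A = 5.6 in², y = 0.25 in, Ī = 0.11667 in⁴.
Web: 0.65 × 12, A = 7.8 in², y = 6.5 in, Ī = 93.6 in⁴.
Top flange: 11.2 × 0.5, A = 5.6 in², y = 12.75 in, Ī = 0.11667 in⁴.
Transfer each piece to a horizontal axis along the bottom face using Ī + A·d² with d = y − 0:
  bottom flange: d = 0.25 in → contributes +0.46667 in⁴
  web: d = 6.5 in → contributes +423.15 in⁴
  top flange: d = 12.75 in → contributes +910.47 in⁴
Total I = 1334.1 in⁴.

I_base ≈ 1330 in⁴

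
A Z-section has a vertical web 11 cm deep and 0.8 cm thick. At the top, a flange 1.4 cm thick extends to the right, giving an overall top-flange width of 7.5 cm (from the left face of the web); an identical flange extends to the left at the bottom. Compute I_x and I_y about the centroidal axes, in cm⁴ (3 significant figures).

Treat the section as a set of non-overlapping primitives; coordinates are from the bounding-box lower-left.
Web: 0.8 × 11, A = 8.8 cm², y = 5.5 cm, Ī = 88.733 cm⁴.
Top flange (beyond web): 6.7 × 1.4, A = 9.38 cm², y = 10.3 cm, Ī = 1.5321 cm⁴.
Bottom flange (beyond web): 6.7 × 1.4, A = 9.38 cm², y = 0.7 cm, Ī = 1.5321 cm⁴.
Centroid: ȳ = ΣA·y / ΣA = 5.5 cm.
Transfer each piece to the centroidal x-axis using Ī + A·d² with d = y − 5.5:
  web: d = 0 cm → contributes +88.733 cm⁴
  top flange (beyond web): d = 4.8 cm → contributes +217.65 cm⁴
  bottom flange (beyond web): d = -4.8 cm → contributes +217.65 cm⁴
Total I = 524.03 cm⁴.
For the y-axis: x̄ = 7.1 cm.
Repeating about the centroidal y-axis gives I_y = 334.46 cm⁴.

I_x ≈ 524 cm⁴, I_y ≈ 334 cm⁴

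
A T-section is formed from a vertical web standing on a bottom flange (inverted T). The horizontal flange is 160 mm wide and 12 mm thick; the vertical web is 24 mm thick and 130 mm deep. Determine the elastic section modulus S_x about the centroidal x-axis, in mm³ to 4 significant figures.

Split into non-overlapping primitives; take the origin at the lower-left of the bounding box.
Flange: 160 × 12, A = 1 920 mm², y = 6 mm, Ī = 23 040 mm⁴.
Web: 24 × 130, A = 3 120 mm², y = 77 mm, Ī = 4 394 000 mm⁴.
Centroid: ȳ = ΣA·y / ΣA = 49.9524 mm.
Transfer each piece to the centroidal x-axis using Ī + A·d² with d = y − 49.9524:
  flange: d = -43.9524 mm → contributes +3 732 119 mm⁴
  web: d = 27.0476 mm → contributes +6 676 510 mm⁴
Total I = 10 408 629 mm⁴.
Extreme fibre distance c = 92.0476 mm; S = I/c = 113 079 mm³.

S_x ≈ 1.131 × 10⁵ mm³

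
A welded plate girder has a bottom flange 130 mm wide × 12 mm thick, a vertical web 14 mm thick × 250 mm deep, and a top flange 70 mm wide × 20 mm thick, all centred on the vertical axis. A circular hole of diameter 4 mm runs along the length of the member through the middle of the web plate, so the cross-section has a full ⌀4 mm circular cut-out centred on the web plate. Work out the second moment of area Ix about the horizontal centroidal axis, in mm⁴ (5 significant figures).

Treat the section as a set of non-overlapping primitives; coordinates are from the bounding-box lower-left.
Bottom plate: 130 × 12, A = 1 560 mm², y = 6 mm, Ī = 18 720 mm⁴.
Web plate: 14 × 250, A = 3 500 mm², y = 137 mm, Ī = 18 229 167 mm⁴.
Top plate: 70 × 20, A = 1 400 mm², y = 272 mm, Ī = 46666.67 mm⁴.
Hole (subtracted): ⌀4, A = 12.56637 mm², y = 137 mm, Ī = 12.56637 mm⁴.
Centroid: ȳ = ΣA·y / ΣA = 134.6177 mm.
Transfer each piece to the horizontal centroidal axis using Ī + A·d² with d = y − 134.6177:
  bottom plate: d = -128.6177 mm → contributes +25 825 023 mm⁴
  web plate: d = 2.382343 mm → contributes +18 249 031 mm⁴
  top plate: d = 137.3823 mm → contributes +26 470 138 mm⁴
  hole: d = 2.382343 mm → contributes −83.88755 mm⁴
Total I = 70 544 108 mm⁴.

Ix ≈ 7.0544 × 10⁷ mm⁴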